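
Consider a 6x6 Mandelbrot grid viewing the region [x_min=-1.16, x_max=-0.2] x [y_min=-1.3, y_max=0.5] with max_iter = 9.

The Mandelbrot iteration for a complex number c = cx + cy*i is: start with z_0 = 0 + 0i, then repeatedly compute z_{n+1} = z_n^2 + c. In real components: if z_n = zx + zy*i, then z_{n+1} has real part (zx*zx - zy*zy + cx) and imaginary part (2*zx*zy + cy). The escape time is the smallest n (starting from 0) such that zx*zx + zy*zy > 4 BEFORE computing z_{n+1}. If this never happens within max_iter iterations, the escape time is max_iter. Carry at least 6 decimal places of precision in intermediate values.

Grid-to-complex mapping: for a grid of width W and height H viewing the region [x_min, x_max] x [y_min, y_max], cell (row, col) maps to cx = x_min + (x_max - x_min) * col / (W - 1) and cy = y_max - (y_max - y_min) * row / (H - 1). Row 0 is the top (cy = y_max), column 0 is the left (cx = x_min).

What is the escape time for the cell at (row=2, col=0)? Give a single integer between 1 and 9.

Answer: 9

Derivation:
z_0 = 0 + 0i, c = -1.1600 + -0.2200i
Iter 1: z = -1.1600 + -0.2200i, |z|^2 = 1.3940
Iter 2: z = 0.1372 + 0.2904i, |z|^2 = 0.1032
Iter 3: z = -1.2255 + -0.1403i, |z|^2 = 1.5216
Iter 4: z = 0.3222 + 0.1239i, |z|^2 = 0.1192
Iter 5: z = -1.0716 + -0.1402i, |z|^2 = 1.1679
Iter 6: z = -0.0314 + 0.0804i, |z|^2 = 0.0074
Iter 7: z = -1.1655 + -0.2250i, |z|^2 = 1.4090
Iter 8: z = 0.1477 + 0.3046i, |z|^2 = 0.1146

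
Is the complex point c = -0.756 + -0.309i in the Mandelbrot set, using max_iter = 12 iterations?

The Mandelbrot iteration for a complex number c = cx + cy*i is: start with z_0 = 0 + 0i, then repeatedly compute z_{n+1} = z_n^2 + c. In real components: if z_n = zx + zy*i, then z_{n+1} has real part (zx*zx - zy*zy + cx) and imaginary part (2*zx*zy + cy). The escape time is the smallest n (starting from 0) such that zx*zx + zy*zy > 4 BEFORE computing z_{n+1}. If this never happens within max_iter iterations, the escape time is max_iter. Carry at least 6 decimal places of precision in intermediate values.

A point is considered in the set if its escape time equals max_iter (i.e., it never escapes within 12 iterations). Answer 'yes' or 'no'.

Answer: no

Derivation:
z_0 = 0 + 0i, c = -0.7560 + -0.3090i
Iter 1: z = -0.7560 + -0.3090i, |z|^2 = 0.6670
Iter 2: z = -0.2799 + 0.1582i, |z|^2 = 0.1034
Iter 3: z = -0.7027 + -0.3976i, |z|^2 = 0.6518
Iter 4: z = -0.4203 + 0.2497i, |z|^2 = 0.2390
Iter 5: z = -0.6417 + -0.5189i, |z|^2 = 0.6811
Iter 6: z = -0.6135 + 0.3570i, |z|^2 = 0.5039
Iter 7: z = -0.5070 + -0.7471i, |z|^2 = 0.8151
Iter 8: z = -1.0570 + 0.4485i, |z|^2 = 1.3185
Iter 9: z = 0.1602 + -1.2572i, |z|^2 = 1.6062
Iter 10: z = -2.3109 + -0.7117i, |z|^2 = 5.8467
Escaped at iteration 10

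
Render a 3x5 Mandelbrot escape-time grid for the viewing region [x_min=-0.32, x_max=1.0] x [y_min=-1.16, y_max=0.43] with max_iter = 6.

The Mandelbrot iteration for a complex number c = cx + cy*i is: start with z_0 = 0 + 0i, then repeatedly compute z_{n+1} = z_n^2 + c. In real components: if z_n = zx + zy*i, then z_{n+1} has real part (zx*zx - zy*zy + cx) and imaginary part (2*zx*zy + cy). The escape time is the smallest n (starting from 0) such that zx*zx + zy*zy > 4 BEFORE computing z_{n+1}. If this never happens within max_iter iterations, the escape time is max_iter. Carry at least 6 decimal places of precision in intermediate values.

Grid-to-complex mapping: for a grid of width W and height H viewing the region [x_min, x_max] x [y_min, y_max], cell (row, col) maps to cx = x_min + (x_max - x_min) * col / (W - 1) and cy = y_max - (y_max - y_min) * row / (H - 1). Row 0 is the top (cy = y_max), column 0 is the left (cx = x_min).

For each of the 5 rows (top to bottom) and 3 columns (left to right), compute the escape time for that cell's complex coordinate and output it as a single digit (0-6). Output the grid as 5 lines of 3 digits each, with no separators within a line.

(row=0, col=0): c = -0.3200 + 0.4300i → escape time 6
(row=0, col=1): c = 0.3400 + 0.4300i → escape time 6
(row=0, col=2): c = 1.0000 + 0.4300i → escape time 2
(row=1, col=0): c = -0.3200 + 0.0325i → escape time 6
(row=1, col=1): c = 0.3400 + 0.0325i → escape time 6
(row=1, col=2): c = 1.0000 + 0.0325i → escape time 2
(row=2, col=0): c = -0.3200 + -0.3650i → escape time 6
(row=2, col=1): c = 0.3400 + -0.3650i → escape time 6
(row=2, col=2): c = 1.0000 + -0.3650i → escape time 2
(row=3, col=0): c = -0.3200 + -0.7625i → escape time 6
(row=3, col=1): c = 0.3400 + -0.7625i → escape time 5
(row=3, col=2): c = 1.0000 + -0.7625i → escape time 2
(row=4, col=0): c = -0.3200 + -1.1600i → escape time 4
(row=4, col=1): c = 0.3400 + -1.1600i → escape time 2
(row=4, col=2): c = 1.0000 + -1.1600i → escape time 2

Answer: 662
662
662
652
422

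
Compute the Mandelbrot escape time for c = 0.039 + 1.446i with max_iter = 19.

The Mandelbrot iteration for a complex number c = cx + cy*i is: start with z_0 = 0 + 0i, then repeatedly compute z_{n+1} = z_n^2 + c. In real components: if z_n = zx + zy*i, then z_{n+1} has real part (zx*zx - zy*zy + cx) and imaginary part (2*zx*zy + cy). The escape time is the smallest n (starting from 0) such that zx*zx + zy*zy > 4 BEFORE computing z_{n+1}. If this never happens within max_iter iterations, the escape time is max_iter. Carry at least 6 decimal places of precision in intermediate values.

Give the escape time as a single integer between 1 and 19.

Answer: 2

Derivation:
z_0 = 0 + 0i, c = 0.0390 + 1.4460i
Iter 1: z = 0.0390 + 1.4460i, |z|^2 = 2.0924
Iter 2: z = -2.0504 + 1.5588i, |z|^2 = 6.6339
Escaped at iteration 2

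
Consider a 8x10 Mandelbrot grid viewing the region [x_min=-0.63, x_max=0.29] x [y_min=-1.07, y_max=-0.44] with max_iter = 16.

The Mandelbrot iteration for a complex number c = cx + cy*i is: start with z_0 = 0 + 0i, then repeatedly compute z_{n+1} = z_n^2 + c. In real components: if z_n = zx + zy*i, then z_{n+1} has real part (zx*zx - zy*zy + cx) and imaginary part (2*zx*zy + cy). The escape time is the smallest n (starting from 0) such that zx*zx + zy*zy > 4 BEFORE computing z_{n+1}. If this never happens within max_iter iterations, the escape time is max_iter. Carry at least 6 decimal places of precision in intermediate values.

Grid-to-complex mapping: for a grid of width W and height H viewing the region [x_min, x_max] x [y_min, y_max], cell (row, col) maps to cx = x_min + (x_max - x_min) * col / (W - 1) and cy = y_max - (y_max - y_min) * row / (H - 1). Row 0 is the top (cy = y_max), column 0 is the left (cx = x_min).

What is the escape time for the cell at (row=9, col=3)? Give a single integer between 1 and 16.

z_0 = 0 + 0i, c = -0.2357 + -1.0700i
Iter 1: z = -0.2357 + -1.0700i, |z|^2 = 1.2005
Iter 2: z = -1.3251 + -0.5656i, |z|^2 = 2.0756
Iter 3: z = 1.2002 + 0.4288i, |z|^2 = 1.6243
Iter 4: z = 1.0208 + -0.0407i, |z|^2 = 1.0437
Iter 5: z = 0.8047 + -1.1530i, |z|^2 = 1.9771
Iter 6: z = -0.9176 + -2.9257i, |z|^2 = 9.4019
Escaped at iteration 6

Answer: 6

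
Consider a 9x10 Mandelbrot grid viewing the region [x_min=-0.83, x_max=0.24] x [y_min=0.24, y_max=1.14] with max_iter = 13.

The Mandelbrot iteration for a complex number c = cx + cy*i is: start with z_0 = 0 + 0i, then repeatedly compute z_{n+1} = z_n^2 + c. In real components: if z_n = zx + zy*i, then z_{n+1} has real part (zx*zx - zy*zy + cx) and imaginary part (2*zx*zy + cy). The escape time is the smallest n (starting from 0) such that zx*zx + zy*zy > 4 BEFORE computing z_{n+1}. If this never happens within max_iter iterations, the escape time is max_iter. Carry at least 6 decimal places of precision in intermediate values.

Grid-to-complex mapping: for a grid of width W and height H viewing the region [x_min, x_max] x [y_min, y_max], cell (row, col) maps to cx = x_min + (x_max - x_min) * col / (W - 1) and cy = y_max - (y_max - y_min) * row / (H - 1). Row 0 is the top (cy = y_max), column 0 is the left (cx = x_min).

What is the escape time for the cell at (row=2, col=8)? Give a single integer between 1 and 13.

Answer: 4

Derivation:
z_0 = 0 + 0i, c = 0.2400 + 0.9400i
Iter 1: z = 0.2400 + 0.9400i, |z|^2 = 0.9412
Iter 2: z = -0.5860 + 1.3912i, |z|^2 = 2.2788
Iter 3: z = -1.3520 + -0.6905i, |z|^2 = 2.3048
Iter 4: z = 1.5912 + 2.8071i, |z|^2 = 10.4121
Escaped at iteration 4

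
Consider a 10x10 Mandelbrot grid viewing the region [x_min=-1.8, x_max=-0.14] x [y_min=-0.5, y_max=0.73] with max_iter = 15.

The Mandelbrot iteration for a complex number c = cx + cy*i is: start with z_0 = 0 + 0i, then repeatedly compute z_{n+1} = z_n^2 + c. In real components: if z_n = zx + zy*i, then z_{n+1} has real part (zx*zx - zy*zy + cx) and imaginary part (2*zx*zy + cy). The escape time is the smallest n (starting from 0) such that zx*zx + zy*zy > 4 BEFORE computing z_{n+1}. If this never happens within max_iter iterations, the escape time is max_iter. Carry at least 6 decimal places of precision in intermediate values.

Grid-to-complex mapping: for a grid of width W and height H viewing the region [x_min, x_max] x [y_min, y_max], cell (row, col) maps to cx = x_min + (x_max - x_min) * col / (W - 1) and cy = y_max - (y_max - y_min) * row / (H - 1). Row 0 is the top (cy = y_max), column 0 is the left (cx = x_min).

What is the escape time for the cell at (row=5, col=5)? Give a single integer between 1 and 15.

Answer: 15

Derivation:
z_0 = 0 + 0i, c = -0.8778 + 0.0467i
Iter 1: z = -0.8778 + 0.0467i, |z|^2 = 0.7727
Iter 2: z = -0.1095 + -0.0353i, |z|^2 = 0.0132
Iter 3: z = -0.8670 + 0.0544i, |z|^2 = 0.7547
Iter 4: z = -0.1290 + -0.0476i, |z|^2 = 0.0189
Iter 5: z = -0.8634 + 0.0590i, |z|^2 = 0.7490
Iter 6: z = -0.1358 + -0.0551i, |z|^2 = 0.0215
Iter 7: z = -0.8624 + 0.0616i, |z|^2 = 0.7475
Iter 8: z = -0.1379 + -0.0596i, |z|^2 = 0.0226
Iter 9: z = -0.8623 + 0.0631i, |z|^2 = 0.7476
Iter 10: z = -0.1382 + -0.0622i, |z|^2 = 0.0230
Iter 11: z = -0.8626 + 0.0638i, |z|^2 = 0.7481
Iter 12: z = -0.1378 + -0.0635i, |z|^2 = 0.0230
Iter 13: z = -0.8628 + 0.0642i, |z|^2 = 0.7486
Iter 14: z = -0.1375 + -0.0641i, |z|^2 = 0.0230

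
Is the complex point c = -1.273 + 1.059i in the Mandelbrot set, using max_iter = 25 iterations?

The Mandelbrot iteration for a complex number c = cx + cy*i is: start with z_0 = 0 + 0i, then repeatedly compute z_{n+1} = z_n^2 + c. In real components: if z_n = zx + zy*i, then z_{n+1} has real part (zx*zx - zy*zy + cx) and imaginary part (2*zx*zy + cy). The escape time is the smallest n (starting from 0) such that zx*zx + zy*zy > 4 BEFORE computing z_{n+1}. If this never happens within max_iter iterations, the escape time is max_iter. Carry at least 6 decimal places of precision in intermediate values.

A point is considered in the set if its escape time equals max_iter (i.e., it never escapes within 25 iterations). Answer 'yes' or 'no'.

z_0 = 0 + 0i, c = -1.2730 + 1.0590i
Iter 1: z = -1.2730 + 1.0590i, |z|^2 = 2.7420
Iter 2: z = -0.7740 + -1.6372i, |z|^2 = 3.2795
Iter 3: z = -3.3545 + 3.5933i, |z|^2 = 24.1639
Escaped at iteration 3

Answer: no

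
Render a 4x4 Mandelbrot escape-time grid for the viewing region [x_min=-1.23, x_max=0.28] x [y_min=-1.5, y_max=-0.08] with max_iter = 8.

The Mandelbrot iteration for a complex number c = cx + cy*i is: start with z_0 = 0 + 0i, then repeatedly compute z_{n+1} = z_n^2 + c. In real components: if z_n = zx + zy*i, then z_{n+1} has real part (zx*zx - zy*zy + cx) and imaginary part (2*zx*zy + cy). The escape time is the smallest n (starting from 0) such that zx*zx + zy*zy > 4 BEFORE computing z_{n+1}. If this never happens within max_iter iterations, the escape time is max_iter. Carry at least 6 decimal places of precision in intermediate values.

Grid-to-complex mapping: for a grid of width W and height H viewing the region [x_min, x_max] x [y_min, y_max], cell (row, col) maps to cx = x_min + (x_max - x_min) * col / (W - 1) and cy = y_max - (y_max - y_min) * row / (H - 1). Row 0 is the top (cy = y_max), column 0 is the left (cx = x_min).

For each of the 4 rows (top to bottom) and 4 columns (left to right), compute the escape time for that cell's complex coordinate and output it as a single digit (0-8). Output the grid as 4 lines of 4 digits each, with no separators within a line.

Answer: 8888
4688
3363
2222

Derivation:
(row=0, col=0): c = -1.2300 + -0.0800i → escape time 8
(row=0, col=1): c = -0.7267 + -0.0800i → escape time 8
(row=0, col=2): c = -0.2233 + -0.0800i → escape time 8
(row=0, col=3): c = 0.2800 + -0.0800i → escape time 8
(row=1, col=0): c = -1.2300 + -0.5533i → escape time 4
(row=1, col=1): c = -0.7267 + -0.5533i → escape time 6
(row=1, col=2): c = -0.2233 + -0.5533i → escape time 8
(row=1, col=3): c = 0.2800 + -0.5533i → escape time 8
(row=2, col=0): c = -1.2300 + -1.0267i → escape time 3
(row=2, col=1): c = -0.7267 + -1.0267i → escape time 3
(row=2, col=2): c = -0.2233 + -1.0267i → escape time 6
(row=2, col=3): c = 0.2800 + -1.0267i → escape time 3
(row=3, col=0): c = -1.2300 + -1.5000i → escape time 2
(row=3, col=1): c = -0.7267 + -1.5000i → escape time 2
(row=3, col=2): c = -0.2233 + -1.5000i → escape time 2
(row=3, col=3): c = 0.2800 + -1.5000i → escape time 2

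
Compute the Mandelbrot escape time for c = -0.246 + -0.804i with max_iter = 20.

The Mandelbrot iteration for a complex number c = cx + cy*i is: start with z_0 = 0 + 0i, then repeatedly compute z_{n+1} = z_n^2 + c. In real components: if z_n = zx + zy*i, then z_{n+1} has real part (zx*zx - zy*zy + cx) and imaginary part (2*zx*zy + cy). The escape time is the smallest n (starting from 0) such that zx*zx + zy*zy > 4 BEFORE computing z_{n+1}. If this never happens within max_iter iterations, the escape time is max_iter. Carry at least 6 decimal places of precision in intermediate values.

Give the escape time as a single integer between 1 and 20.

z_0 = 0 + 0i, c = -0.2460 + -0.8040i
Iter 1: z = -0.2460 + -0.8040i, |z|^2 = 0.7069
Iter 2: z = -0.8319 + -0.4084i, |z|^2 = 0.8589
Iter 3: z = 0.2792 + -0.1245i, |z|^2 = 0.0935
Iter 4: z = -0.1835 + -0.8735i, |z|^2 = 0.7967
Iter 5: z = -0.9753 + -0.4834i, |z|^2 = 1.1849
Iter 6: z = 0.4716 + 0.1390i, |z|^2 = 0.2417
Iter 7: z = -0.0429 + -0.6729i, |z|^2 = 0.4547
Iter 8: z = -0.6970 + -0.7463i, |z|^2 = 1.0427
Iter 9: z = -0.3171 + 0.2363i, |z|^2 = 0.1564
Iter 10: z = -0.2013 + -0.9538i, |z|^2 = 0.9503
Iter 11: z = -1.1153 + -0.4200i, |z|^2 = 1.4203
Iter 12: z = 0.8215 + 0.1328i, |z|^2 = 0.6925
Iter 13: z = 0.4112 + -0.5858i, |z|^2 = 0.5122
Iter 14: z = -0.4201 + -1.2857i, |z|^2 = 1.8295
Iter 15: z = -1.7226 + 0.2761i, |z|^2 = 3.0435
Iter 16: z = 2.6450 + -1.7553i, |z|^2 = 10.0773
Escaped at iteration 16

Answer: 16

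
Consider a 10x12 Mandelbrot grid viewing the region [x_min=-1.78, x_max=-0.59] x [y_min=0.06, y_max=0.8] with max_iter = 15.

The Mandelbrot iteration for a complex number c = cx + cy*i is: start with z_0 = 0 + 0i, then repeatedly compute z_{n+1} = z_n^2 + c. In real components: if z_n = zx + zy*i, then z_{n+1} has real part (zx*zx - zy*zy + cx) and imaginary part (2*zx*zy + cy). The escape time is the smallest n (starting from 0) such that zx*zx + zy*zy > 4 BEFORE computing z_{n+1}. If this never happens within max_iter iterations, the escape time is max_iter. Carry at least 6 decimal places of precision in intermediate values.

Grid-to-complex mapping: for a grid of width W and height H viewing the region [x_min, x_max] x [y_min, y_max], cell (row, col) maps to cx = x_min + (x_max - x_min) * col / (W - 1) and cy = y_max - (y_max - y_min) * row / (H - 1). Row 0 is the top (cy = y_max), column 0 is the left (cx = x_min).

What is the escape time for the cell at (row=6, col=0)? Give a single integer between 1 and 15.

Answer: 3

Derivation:
z_0 = 0 + 0i, c = -1.7800 + 0.3964i
Iter 1: z = -1.7800 + 0.3964i, |z|^2 = 3.3255
Iter 2: z = 1.2313 + -1.0147i, |z|^2 = 2.5457
Iter 3: z = -1.2935 + -2.1024i, |z|^2 = 6.0933
Escaped at iteration 3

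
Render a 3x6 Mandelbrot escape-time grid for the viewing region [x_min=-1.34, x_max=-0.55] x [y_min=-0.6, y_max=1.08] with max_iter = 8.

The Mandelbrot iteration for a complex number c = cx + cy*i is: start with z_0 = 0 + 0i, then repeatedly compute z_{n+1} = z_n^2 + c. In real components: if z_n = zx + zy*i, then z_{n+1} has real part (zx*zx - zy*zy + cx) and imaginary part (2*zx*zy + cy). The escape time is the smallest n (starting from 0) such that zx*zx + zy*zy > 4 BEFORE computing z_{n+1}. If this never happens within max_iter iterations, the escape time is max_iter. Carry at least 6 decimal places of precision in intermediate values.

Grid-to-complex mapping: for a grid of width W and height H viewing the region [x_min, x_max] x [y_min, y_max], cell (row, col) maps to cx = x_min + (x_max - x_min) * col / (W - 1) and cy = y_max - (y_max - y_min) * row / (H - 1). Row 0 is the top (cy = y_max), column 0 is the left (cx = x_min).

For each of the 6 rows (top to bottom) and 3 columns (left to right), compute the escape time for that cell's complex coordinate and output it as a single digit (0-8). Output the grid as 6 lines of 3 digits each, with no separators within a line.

Answer: 334
346
578
888
788
358

Derivation:
(row=0, col=0): c = -1.3400 + 1.0800i → escape time 3
(row=0, col=1): c = -0.9450 + 1.0800i → escape time 3
(row=0, col=2): c = -0.5500 + 1.0800i → escape time 4
(row=1, col=0): c = -1.3400 + 0.7440i → escape time 3
(row=1, col=1): c = -0.9450 + 0.7440i → escape time 4
(row=1, col=2): c = -0.5500 + 0.7440i → escape time 6
(row=2, col=0): c = -1.3400 + 0.4080i → escape time 5
(row=2, col=1): c = -0.9450 + 0.4080i → escape time 7
(row=2, col=2): c = -0.5500 + 0.4080i → escape time 8
(row=3, col=0): c = -1.3400 + 0.0720i → escape time 8
(row=3, col=1): c = -0.9450 + 0.0720i → escape time 8
(row=3, col=2): c = -0.5500 + 0.0720i → escape time 8
(row=4, col=0): c = -1.3400 + -0.2640i → escape time 7
(row=4, col=1): c = -0.9450 + -0.2640i → escape time 8
(row=4, col=2): c = -0.5500 + -0.2640i → escape time 8
(row=5, col=0): c = -1.3400 + -0.6000i → escape time 3
(row=5, col=1): c = -0.9450 + -0.6000i → escape time 5
(row=5, col=2): c = -0.5500 + -0.6000i → escape time 8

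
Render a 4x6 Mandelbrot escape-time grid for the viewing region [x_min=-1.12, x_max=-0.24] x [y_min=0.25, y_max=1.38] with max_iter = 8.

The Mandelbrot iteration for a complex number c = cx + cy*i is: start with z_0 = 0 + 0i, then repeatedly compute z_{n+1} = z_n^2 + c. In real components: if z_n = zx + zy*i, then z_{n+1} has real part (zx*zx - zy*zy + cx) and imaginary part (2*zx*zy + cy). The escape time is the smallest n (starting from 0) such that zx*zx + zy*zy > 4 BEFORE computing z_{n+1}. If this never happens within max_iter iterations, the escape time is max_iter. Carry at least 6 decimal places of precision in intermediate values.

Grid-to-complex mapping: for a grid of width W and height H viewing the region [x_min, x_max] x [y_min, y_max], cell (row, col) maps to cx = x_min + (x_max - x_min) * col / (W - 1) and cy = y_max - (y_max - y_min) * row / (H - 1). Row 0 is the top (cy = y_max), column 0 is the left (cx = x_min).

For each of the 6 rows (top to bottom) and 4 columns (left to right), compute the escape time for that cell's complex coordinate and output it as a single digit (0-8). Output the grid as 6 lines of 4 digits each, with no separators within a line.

(row=0, col=0): c = -1.1200 + 1.3800i → escape time 2
(row=0, col=1): c = -0.8267 + 1.3800i → escape time 2
(row=0, col=2): c = -0.5333 + 1.3800i → escape time 2
(row=0, col=3): c = -0.2400 + 1.3800i → escape time 2
(row=1, col=0): c = -1.1200 + 1.1540i → escape time 3
(row=1, col=1): c = -0.8267 + 1.1540i → escape time 3
(row=1, col=2): c = -0.5333 + 1.1540i → escape time 3
(row=1, col=3): c = -0.2400 + 1.1540i → escape time 4
(row=2, col=0): c = -1.1200 + 0.9280i → escape time 3
(row=2, col=1): c = -0.8267 + 0.9280i → escape time 3
(row=2, col=2): c = -0.5333 + 0.9280i → escape time 4
(row=2, col=3): c = -0.2400 + 0.9280i → escape time 7
(row=3, col=0): c = -1.1200 + 0.7020i → escape time 3
(row=3, col=1): c = -0.8267 + 0.7020i → escape time 4
(row=3, col=2): c = -0.5333 + 0.7020i → escape time 8
(row=3, col=3): c = -0.2400 + 0.7020i → escape time 8
(row=4, col=0): c = -1.1200 + 0.4760i → escape time 5
(row=4, col=1): c = -0.8267 + 0.4760i → escape time 6
(row=4, col=2): c = -0.5333 + 0.4760i → escape time 8
(row=4, col=3): c = -0.2400 + 0.4760i → escape time 8
(row=5, col=0): c = -1.1200 + 0.2500i → escape time 8
(row=5, col=1): c = -0.8267 + 0.2500i → escape time 8
(row=5, col=2): c = -0.5333 + 0.2500i → escape time 8
(row=5, col=3): c = -0.2400 + 0.2500i → escape time 8

Answer: 2222
3334
3347
3488
5688
8888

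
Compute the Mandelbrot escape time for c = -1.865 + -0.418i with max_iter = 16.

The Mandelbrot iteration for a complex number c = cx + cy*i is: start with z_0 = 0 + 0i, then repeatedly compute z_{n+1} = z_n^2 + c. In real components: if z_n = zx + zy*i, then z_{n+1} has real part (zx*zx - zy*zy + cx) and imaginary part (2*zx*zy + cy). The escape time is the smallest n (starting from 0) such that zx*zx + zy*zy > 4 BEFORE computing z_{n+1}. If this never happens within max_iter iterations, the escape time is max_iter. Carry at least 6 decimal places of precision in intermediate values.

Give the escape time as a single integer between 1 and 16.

z_0 = 0 + 0i, c = -1.8650 + -0.4180i
Iter 1: z = -1.8650 + -0.4180i, |z|^2 = 3.6529
Iter 2: z = 1.4385 + 1.1411i, |z|^2 = 3.3715
Iter 3: z = -1.0979 + 2.8651i, |z|^2 = 9.4140
Escaped at iteration 3

Answer: 3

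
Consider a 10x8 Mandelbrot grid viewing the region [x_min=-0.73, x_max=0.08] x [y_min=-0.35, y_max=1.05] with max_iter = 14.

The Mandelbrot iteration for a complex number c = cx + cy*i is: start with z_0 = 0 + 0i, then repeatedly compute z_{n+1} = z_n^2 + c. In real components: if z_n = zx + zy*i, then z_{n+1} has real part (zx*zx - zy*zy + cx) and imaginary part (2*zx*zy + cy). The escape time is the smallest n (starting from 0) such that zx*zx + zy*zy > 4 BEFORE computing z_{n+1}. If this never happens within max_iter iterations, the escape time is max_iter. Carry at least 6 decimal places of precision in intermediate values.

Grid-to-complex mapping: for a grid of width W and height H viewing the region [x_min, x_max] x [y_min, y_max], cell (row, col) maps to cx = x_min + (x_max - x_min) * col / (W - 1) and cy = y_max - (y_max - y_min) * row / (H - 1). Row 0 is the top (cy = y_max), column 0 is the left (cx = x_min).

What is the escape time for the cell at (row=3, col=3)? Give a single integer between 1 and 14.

Answer: 14

Derivation:
z_0 = 0 + 0i, c = -0.4600 + 0.4500i
Iter 1: z = -0.4600 + 0.4500i, |z|^2 = 0.4141
Iter 2: z = -0.4509 + 0.0360i, |z|^2 = 0.2046
Iter 3: z = -0.2580 + 0.4175i, |z|^2 = 0.2409
Iter 4: z = -0.5678 + 0.2346i, |z|^2 = 0.3774
Iter 5: z = -0.1926 + 0.1836i, |z|^2 = 0.0708
Iter 6: z = -0.4566 + 0.3792i, |z|^2 = 0.3523
Iter 7: z = -0.3953 + 0.1037i, |z|^2 = 0.1670
Iter 8: z = -0.3145 + 0.3680i, |z|^2 = 0.2343
Iter 9: z = -0.4966 + 0.2185i, |z|^2 = 0.2943
Iter 10: z = -0.2612 + 0.2330i, |z|^2 = 0.1225
Iter 11: z = -0.4461 + 0.3283i, |z|^2 = 0.3068
Iter 12: z = -0.3688 + 0.1571i, |z|^2 = 0.1607
Iter 13: z = -0.3487 + 0.3341i, |z|^2 = 0.2332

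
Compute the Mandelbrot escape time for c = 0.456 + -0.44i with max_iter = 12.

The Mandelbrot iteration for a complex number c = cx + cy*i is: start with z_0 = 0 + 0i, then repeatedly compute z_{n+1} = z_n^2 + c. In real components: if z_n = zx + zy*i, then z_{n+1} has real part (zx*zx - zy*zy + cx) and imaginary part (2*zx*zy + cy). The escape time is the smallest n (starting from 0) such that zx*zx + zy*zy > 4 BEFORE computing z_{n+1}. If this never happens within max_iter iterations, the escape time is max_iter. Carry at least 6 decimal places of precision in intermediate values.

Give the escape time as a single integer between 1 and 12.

Answer: 6

Derivation:
z_0 = 0 + 0i, c = 0.4560 + -0.4400i
Iter 1: z = 0.4560 + -0.4400i, |z|^2 = 0.4015
Iter 2: z = 0.4703 + -0.8413i, |z|^2 = 0.9290
Iter 3: z = -0.0305 + -1.2314i, |z|^2 = 1.5172
Iter 4: z = -1.0593 + -0.3648i, |z|^2 = 1.2553
Iter 5: z = 1.4451 + 0.3329i, |z|^2 = 2.1992
Iter 6: z = 2.4335 + 0.5221i, |z|^2 = 6.1948
Escaped at iteration 6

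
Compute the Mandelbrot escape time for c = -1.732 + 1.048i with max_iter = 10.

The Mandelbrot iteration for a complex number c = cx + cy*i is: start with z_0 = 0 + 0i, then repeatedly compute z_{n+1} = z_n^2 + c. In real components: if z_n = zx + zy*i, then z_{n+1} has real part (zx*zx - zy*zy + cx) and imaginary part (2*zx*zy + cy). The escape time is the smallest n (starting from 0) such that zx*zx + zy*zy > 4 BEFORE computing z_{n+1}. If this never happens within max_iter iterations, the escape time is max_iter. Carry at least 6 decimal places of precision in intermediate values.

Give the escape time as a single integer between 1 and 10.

Answer: 1

Derivation:
z_0 = 0 + 0i, c = -1.7320 + 1.0480i
Iter 1: z = -1.7320 + 1.0480i, |z|^2 = 4.0981
Escaped at iteration 1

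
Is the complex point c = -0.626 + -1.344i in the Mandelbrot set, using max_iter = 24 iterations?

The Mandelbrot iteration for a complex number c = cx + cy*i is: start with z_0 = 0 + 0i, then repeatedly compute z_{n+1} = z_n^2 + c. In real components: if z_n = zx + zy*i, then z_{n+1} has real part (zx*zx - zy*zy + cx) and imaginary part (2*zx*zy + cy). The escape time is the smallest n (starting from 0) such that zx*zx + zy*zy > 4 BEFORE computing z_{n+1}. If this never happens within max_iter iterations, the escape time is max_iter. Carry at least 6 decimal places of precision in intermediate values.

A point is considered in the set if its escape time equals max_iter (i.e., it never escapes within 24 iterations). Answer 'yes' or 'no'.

z_0 = 0 + 0i, c = -0.6260 + -1.3440i
Iter 1: z = -0.6260 + -1.3440i, |z|^2 = 2.1982
Iter 2: z = -2.0405 + 0.3387i, |z|^2 = 4.2782
Escaped at iteration 2

Answer: no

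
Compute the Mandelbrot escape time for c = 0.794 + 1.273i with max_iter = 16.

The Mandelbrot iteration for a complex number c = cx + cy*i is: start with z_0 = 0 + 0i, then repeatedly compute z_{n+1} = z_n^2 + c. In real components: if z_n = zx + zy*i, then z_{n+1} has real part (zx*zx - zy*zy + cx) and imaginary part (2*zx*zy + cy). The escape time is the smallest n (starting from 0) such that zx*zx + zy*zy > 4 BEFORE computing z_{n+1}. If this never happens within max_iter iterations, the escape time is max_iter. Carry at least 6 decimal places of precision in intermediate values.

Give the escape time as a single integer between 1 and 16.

Answer: 2

Derivation:
z_0 = 0 + 0i, c = 0.7940 + 1.2730i
Iter 1: z = 0.7940 + 1.2730i, |z|^2 = 2.2510
Iter 2: z = -0.1961 + 3.2945i, |z|^2 = 10.8923
Escaped at iteration 2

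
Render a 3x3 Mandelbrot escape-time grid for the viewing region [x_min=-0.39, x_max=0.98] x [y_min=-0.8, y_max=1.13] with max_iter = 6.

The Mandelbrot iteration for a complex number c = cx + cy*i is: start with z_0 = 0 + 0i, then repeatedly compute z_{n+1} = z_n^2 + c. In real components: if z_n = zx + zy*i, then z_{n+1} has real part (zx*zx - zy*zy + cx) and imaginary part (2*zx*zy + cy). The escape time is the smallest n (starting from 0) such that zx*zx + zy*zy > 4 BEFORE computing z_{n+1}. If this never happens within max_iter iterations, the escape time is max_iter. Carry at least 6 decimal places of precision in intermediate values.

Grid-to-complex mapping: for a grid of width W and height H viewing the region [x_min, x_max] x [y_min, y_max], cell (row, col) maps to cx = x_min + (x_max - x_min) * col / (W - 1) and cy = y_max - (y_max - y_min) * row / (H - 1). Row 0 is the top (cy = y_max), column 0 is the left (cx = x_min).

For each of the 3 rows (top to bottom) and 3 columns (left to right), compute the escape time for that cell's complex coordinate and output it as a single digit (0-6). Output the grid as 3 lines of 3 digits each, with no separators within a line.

(row=0, col=0): c = -0.3900 + 1.1300i → escape time 4
(row=0, col=1): c = 0.2950 + 1.1300i → escape time 2
(row=0, col=2): c = 0.9800 + 1.1300i → escape time 2
(row=1, col=0): c = -0.3900 + 0.1650i → escape time 6
(row=1, col=1): c = 0.2950 + 0.1650i → escape time 6
(row=1, col=2): c = 0.9800 + 0.1650i → escape time 3
(row=2, col=0): c = -0.3900 + -0.8000i → escape time 6
(row=2, col=1): c = 0.2950 + -0.8000i → escape time 5
(row=2, col=2): c = 0.9800 + -0.8000i → escape time 2

Answer: 422
663
652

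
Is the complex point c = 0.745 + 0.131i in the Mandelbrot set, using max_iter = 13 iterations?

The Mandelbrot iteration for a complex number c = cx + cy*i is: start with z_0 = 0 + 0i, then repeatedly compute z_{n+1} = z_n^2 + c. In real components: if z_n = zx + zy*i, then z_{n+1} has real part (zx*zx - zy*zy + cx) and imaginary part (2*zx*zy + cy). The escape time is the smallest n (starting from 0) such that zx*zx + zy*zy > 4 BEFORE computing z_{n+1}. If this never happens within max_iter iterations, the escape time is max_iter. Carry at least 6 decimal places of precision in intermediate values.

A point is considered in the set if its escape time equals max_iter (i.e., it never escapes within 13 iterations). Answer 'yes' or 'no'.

Answer: no

Derivation:
z_0 = 0 + 0i, c = 0.7450 + 0.1310i
Iter 1: z = 0.7450 + 0.1310i, |z|^2 = 0.5722
Iter 2: z = 1.2829 + 0.3262i, |z|^2 = 1.7521
Iter 3: z = 2.2843 + 0.9679i, |z|^2 = 6.1551
Escaped at iteration 3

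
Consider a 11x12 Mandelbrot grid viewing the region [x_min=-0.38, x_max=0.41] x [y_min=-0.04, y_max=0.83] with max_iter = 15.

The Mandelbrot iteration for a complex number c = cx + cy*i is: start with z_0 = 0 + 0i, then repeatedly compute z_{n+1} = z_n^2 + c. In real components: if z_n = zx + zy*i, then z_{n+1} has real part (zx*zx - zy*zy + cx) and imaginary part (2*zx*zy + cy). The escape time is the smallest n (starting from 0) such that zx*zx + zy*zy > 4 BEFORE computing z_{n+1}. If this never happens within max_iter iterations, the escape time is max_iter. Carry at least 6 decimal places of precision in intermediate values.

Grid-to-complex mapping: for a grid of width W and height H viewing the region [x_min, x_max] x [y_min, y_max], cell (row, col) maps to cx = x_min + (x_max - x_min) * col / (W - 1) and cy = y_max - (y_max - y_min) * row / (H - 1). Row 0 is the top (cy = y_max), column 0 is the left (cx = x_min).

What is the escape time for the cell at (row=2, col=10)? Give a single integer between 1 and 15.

z_0 = 0 + 0i, c = 0.4100 + 0.6718i
Iter 1: z = 0.4100 + 0.6718i, |z|^2 = 0.6194
Iter 2: z = 0.1268 + 1.2227i, |z|^2 = 1.5111
Iter 3: z = -1.0689 + 0.9818i, |z|^2 = 2.1066
Iter 4: z = 0.5887 + -1.4272i, |z|^2 = 2.3834
Iter 5: z = -1.2802 + -1.0086i, |z|^2 = 2.6562
Iter 6: z = 1.0317 + 3.2543i, |z|^2 = 11.6547
Escaped at iteration 6

Answer: 6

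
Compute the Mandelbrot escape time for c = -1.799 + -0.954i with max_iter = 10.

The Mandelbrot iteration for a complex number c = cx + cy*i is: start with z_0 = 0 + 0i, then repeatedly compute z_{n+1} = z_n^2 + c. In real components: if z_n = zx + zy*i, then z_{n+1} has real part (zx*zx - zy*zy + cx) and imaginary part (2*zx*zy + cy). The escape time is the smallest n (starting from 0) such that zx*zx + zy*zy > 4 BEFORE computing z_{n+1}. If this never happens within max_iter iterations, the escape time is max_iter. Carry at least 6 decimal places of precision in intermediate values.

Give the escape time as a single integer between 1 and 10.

z_0 = 0 + 0i, c = -1.7990 + -0.9540i
Iter 1: z = -1.7990 + -0.9540i, |z|^2 = 4.1465
Escaped at iteration 1

Answer: 1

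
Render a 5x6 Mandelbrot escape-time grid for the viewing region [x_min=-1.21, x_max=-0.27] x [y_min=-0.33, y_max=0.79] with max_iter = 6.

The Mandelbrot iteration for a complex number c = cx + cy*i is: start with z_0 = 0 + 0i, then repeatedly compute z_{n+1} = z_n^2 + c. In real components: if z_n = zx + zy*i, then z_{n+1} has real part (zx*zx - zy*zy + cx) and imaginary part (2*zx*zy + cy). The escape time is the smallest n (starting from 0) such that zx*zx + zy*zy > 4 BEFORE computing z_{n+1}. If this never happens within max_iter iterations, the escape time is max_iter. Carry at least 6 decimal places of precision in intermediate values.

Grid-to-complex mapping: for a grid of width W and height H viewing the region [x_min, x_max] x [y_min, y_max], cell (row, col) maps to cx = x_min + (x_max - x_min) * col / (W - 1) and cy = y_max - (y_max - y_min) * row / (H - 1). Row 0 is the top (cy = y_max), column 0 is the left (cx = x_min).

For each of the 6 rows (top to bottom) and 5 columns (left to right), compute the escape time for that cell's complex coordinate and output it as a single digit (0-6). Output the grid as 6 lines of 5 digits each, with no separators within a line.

Answer: 33466
45666
66666
66666
66666
66666

Derivation:
(row=0, col=0): c = -1.2100 + 0.7900i → escape time 3
(row=0, col=1): c = -0.9750 + 0.7900i → escape time 3
(row=0, col=2): c = -0.7400 + 0.7900i → escape time 4
(row=0, col=3): c = -0.5050 + 0.7900i → escape time 6
(row=0, col=4): c = -0.2700 + 0.7900i → escape time 6
(row=1, col=0): c = -1.2100 + 0.5660i → escape time 4
(row=1, col=1): c = -0.9750 + 0.5660i → escape time 5
(row=1, col=2): c = -0.7400 + 0.5660i → escape time 6
(row=1, col=3): c = -0.5050 + 0.5660i → escape time 6
(row=1, col=4): c = -0.2700 + 0.5660i → escape time 6
(row=2, col=0): c = -1.2100 + 0.3420i → escape time 6
(row=2, col=1): c = -0.9750 + 0.3420i → escape time 6
(row=2, col=2): c = -0.7400 + 0.3420i → escape time 6
(row=2, col=3): c = -0.5050 + 0.3420i → escape time 6
(row=2, col=4): c = -0.2700 + 0.3420i → escape time 6
(row=3, col=0): c = -1.2100 + 0.1180i → escape time 6
(row=3, col=1): c = -0.9750 + 0.1180i → escape time 6
(row=3, col=2): c = -0.7400 + 0.1180i → escape time 6
(row=3, col=3): c = -0.5050 + 0.1180i → escape time 6
(row=3, col=4): c = -0.2700 + 0.1180i → escape time 6
(row=4, col=0): c = -1.2100 + -0.1060i → escape time 6
(row=4, col=1): c = -0.9750 + -0.1060i → escape time 6
(row=4, col=2): c = -0.7400 + -0.1060i → escape time 6
(row=4, col=3): c = -0.5050 + -0.1060i → escape time 6
(row=4, col=4): c = -0.2700 + -0.1060i → escape time 6
(row=5, col=0): c = -1.2100 + -0.3300i → escape time 6
(row=5, col=1): c = -0.9750 + -0.3300i → escape time 6
(row=5, col=2): c = -0.7400 + -0.3300i → escape time 6
(row=5, col=3): c = -0.5050 + -0.3300i → escape time 6
(row=5, col=4): c = -0.2700 + -0.3300i → escape time 6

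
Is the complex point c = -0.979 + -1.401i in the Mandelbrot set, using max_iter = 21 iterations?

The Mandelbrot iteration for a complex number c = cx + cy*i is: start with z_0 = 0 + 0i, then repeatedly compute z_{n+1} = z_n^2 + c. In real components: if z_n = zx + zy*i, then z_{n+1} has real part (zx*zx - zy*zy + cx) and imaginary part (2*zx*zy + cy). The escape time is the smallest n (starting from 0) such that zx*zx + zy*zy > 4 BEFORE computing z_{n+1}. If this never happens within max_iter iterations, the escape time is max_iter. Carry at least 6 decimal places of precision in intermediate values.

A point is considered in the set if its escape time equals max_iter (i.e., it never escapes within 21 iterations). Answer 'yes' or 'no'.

z_0 = 0 + 0i, c = -0.9790 + -1.4010i
Iter 1: z = -0.9790 + -1.4010i, |z|^2 = 2.9212
Iter 2: z = -1.9834 + 1.3422i, |z|^2 = 5.7351
Escaped at iteration 2

Answer: no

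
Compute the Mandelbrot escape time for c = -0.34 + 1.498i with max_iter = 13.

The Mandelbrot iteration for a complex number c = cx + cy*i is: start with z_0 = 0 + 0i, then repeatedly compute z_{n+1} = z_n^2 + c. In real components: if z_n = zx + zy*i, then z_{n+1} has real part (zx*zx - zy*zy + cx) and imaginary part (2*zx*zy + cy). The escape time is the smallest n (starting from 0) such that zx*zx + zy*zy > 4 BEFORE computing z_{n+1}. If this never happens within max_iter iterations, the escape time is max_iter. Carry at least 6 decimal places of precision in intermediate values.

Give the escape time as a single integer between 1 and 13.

z_0 = 0 + 0i, c = -0.3400 + 1.4980i
Iter 1: z = -0.3400 + 1.4980i, |z|^2 = 2.3596
Iter 2: z = -2.4684 + 0.4794i, |z|^2 = 6.3228
Escaped at iteration 2

Answer: 2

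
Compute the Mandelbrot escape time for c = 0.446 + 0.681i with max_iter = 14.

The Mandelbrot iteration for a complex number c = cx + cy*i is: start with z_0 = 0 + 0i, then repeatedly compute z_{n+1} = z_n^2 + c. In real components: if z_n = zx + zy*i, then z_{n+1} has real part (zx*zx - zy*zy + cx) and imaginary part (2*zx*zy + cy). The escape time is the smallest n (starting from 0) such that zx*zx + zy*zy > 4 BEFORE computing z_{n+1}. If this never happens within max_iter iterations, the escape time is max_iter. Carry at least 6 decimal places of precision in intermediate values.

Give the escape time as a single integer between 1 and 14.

z_0 = 0 + 0i, c = 0.4460 + 0.6810i
Iter 1: z = 0.4460 + 0.6810i, |z|^2 = 0.6627
Iter 2: z = 0.1812 + 1.2885i, |z|^2 = 1.6929
Iter 3: z = -1.1813 + 1.1478i, |z|^2 = 2.7129
Iter 4: z = 0.5240 + -2.0308i, |z|^2 = 4.3988
Escaped at iteration 4

Answer: 4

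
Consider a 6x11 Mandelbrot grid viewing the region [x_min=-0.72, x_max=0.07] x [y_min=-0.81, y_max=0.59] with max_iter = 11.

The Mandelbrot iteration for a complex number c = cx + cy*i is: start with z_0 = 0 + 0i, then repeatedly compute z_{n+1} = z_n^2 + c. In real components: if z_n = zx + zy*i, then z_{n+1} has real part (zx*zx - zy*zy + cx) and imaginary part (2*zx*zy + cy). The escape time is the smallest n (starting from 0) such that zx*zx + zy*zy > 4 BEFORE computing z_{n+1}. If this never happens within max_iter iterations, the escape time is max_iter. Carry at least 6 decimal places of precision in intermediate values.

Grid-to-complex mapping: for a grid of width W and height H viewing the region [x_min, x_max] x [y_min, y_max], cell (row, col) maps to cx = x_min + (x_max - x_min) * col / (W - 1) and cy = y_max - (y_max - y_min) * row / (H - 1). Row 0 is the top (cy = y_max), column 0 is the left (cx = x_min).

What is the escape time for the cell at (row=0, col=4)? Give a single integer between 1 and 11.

z_0 = 0 + 0i, c = -0.0880 + 0.5900i
Iter 1: z = -0.0880 + 0.5900i, |z|^2 = 0.3558
Iter 2: z = -0.4284 + 0.4862i, |z|^2 = 0.4198
Iter 3: z = -0.1409 + 0.1735i, |z|^2 = 0.0499
Iter 4: z = -0.0983 + 0.5411i, |z|^2 = 0.3025
Iter 5: z = -0.3712 + 0.4837i, |z|^2 = 0.3717
Iter 6: z = -0.1842 + 0.2310i, |z|^2 = 0.0873
Iter 7: z = -0.1074 + 0.5049i, |z|^2 = 0.2665
Iter 8: z = -0.3314 + 0.4815i, |z|^2 = 0.3417
Iter 9: z = -0.2100 + 0.2708i, |z|^2 = 0.1175
Iter 10: z = -0.1172 + 0.4762i, |z|^2 = 0.2405

Answer: 11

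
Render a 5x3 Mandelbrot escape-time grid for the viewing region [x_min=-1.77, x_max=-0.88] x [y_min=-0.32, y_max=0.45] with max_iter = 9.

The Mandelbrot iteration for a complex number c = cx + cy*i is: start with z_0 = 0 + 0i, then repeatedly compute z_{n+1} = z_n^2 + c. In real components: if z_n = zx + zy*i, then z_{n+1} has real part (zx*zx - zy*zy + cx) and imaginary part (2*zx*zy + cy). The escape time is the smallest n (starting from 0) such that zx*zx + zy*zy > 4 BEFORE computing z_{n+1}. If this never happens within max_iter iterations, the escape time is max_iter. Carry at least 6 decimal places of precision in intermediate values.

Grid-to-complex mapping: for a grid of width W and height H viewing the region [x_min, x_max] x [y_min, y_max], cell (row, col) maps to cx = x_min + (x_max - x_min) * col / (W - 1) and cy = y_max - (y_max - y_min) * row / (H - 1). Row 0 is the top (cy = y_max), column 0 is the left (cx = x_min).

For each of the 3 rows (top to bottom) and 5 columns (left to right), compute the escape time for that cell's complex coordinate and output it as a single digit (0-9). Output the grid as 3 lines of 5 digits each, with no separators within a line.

Answer: 33556
97999
44699

Derivation:
(row=0, col=0): c = -1.7700 + 0.4500i → escape time 3
(row=0, col=1): c = -1.5475 + 0.4500i → escape time 3
(row=0, col=2): c = -1.3250 + 0.4500i → escape time 5
(row=0, col=3): c = -1.1025 + 0.4500i → escape time 5
(row=0, col=4): c = -0.8800 + 0.4500i → escape time 6
(row=1, col=0): c = -1.7700 + 0.0650i → escape time 9
(row=1, col=1): c = -1.5475 + 0.0650i → escape time 7
(row=1, col=2): c = -1.3250 + 0.0650i → escape time 9
(row=1, col=3): c = -1.1025 + 0.0650i → escape time 9
(row=1, col=4): c = -0.8800 + 0.0650i → escape time 9
(row=2, col=0): c = -1.7700 + -0.3200i → escape time 4
(row=2, col=1): c = -1.5475 + -0.3200i → escape time 4
(row=2, col=2): c = -1.3250 + -0.3200i → escape time 6
(row=2, col=3): c = -1.1025 + -0.3200i → escape time 9
(row=2, col=4): c = -0.8800 + -0.3200i → escape time 9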